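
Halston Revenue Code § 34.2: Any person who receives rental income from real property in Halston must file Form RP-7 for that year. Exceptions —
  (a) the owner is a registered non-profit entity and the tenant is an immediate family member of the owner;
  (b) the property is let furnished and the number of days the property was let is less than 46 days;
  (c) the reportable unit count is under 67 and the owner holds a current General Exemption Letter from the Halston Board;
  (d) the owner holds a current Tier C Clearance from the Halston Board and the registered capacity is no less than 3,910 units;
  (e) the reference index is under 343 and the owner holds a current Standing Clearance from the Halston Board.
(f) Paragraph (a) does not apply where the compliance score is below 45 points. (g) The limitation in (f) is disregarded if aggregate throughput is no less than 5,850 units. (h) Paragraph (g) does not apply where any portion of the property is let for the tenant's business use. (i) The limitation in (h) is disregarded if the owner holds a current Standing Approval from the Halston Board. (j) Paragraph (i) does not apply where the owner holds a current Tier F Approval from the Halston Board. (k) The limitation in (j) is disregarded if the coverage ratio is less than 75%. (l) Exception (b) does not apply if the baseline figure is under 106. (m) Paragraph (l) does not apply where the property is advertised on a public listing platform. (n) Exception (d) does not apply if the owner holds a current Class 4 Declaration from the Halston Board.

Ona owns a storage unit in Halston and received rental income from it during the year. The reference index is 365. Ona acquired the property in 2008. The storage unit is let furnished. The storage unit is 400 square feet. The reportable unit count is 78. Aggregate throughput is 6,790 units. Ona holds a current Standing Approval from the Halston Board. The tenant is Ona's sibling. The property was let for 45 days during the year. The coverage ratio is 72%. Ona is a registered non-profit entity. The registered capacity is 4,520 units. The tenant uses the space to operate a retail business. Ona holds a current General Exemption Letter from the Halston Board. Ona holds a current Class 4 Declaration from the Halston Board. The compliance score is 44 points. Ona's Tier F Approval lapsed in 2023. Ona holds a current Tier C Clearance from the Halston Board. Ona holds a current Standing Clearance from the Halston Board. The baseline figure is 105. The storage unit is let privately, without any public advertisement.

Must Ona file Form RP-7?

Exception (a)'s conditions are all satisfied: Ona is a registered non-profit; the tenant is an immediate family member. As to paragraphs (f)–(k): (f) applies (the compliance score is 44 points, below the 45 points limit), but is overridden by (g): (g) is triggered — aggregate throughput is 6,790 units, meeting the 5,850 units threshold. (h) is engaged (the space is let for business use), but is displaced by (i): (i) operates — a current Standing Approval is held. (j), which would lift (i), is not engaged — there is no Tier F Approval in force. So (a) applies.
Exception (b): the property is let furnished; the number of days the property was let is 45 days, less than the 46 days limit — every condition holds. Turning to paragraphs (l)–(m): (l) operates against (b): the baseline figure is 105, under the 106 limit. (m), which would lift (l), is not triggered — the property is let privately without advertisement. So (b) is unavailable.
Exception (c) fails — the reportable unit count is 78, not under 67.
Exception (d) is satisfied on its face — a current Tier C Clearance is held; the registered capacity is 4,520 units, meeting the 3,910 units threshold. Turning to paragraph (n): (n) is triggered — a current Class 4 Declaration is held. So (d) is unavailable.
Exception (e) fails — the reference index is 365, not under 343.

No — exception (a) applies; Ona is not required to file Form RP-7.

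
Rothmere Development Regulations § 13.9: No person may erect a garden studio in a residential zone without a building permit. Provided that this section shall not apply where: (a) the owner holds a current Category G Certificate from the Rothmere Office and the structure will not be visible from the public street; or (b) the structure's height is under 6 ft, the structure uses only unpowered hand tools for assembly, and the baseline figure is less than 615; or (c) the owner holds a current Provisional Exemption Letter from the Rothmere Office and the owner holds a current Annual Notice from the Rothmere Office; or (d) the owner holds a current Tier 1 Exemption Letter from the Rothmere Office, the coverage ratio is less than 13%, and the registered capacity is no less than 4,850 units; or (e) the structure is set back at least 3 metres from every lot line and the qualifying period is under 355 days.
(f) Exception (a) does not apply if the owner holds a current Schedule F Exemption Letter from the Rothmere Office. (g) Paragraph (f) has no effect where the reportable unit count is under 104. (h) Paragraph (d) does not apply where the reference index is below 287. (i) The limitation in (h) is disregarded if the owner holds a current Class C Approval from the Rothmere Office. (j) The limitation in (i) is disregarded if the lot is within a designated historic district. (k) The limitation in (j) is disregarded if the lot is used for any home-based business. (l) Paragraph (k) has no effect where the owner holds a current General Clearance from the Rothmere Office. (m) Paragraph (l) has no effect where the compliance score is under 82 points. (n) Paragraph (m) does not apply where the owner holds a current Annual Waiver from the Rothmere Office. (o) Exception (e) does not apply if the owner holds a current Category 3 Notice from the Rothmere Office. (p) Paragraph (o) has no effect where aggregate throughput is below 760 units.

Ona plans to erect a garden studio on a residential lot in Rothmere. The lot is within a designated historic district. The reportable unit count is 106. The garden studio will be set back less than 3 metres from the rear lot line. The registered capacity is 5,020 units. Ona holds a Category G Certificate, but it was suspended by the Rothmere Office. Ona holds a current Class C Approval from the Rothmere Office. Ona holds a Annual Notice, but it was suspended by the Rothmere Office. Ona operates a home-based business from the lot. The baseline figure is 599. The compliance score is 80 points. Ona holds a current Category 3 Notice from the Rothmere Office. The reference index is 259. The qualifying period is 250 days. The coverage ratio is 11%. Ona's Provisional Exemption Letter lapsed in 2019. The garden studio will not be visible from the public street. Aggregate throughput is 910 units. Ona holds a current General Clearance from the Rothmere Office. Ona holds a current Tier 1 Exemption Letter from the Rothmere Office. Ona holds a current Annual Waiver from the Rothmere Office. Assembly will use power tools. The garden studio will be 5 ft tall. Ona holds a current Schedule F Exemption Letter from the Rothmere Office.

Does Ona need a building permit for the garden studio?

Exception (a) requires that the owner holds a current Category G Certificate from the Rothmere Office; but the Category G Certificate is not current, so (a) is unavailable.
Exception (b) does not apply: assembly uses power tools.
Exception (c) fails — no current Provisional Exemption Letter is held.
Exception (d): a current Tier 1 Exemption Letter is held; the coverage ratio is 11%, less than the 13% limit; the registered capacity is 5,020 units, meeting the 4,850 units threshold — every condition holds. But: (h) operates — the reference index is 259, below the 287 limit. (i) would limit (h) — a current Class C Approval is held — but (j) sets (i) aside: (j) is triggered — the lot is in a historic district. (k) would limit (j) — a home-based business operates on the lot — but (l) sets (k) aside: (l) operates against (k): a current General Clearance is held. (m) is engaged (the compliance score is 80 points, under the 82 points limit), but is overridden by (n): (n) operates against (m): a current Annual Waiver is held. (d) is therefore removed.
Exception (e) requires that the structure is set back at least 3 metres from every lot line; but the rear setback is under 3 m, so (e) is unavailable.
Every exception is unavailable, so the rule governs.

Yes — Ona must obtain a building permit.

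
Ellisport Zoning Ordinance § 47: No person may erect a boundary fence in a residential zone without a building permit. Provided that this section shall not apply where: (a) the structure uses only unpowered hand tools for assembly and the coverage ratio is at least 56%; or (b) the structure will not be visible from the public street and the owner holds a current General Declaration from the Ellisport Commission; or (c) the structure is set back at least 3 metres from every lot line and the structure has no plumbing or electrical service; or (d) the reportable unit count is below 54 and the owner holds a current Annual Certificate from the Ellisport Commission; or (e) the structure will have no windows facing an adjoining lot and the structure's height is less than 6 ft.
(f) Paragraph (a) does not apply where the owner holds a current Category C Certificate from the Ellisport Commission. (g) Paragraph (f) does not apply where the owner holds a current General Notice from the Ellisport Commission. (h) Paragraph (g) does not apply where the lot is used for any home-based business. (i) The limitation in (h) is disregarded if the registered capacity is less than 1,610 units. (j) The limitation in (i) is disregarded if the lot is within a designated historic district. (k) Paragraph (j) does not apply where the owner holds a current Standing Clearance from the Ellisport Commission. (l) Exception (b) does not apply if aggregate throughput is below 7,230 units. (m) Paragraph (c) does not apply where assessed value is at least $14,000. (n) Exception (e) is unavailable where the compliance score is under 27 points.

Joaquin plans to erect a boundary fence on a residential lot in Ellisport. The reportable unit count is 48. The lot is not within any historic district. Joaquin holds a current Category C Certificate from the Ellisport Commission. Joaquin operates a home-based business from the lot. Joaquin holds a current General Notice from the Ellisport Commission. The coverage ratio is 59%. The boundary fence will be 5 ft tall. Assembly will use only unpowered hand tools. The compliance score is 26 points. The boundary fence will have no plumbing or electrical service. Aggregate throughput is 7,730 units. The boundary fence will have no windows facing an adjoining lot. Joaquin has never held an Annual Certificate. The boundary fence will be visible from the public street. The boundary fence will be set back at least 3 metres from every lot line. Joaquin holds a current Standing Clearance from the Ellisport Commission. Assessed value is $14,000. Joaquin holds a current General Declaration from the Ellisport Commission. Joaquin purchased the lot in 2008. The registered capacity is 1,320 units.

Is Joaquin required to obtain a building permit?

Exception (a): assembly uses only hand tools; the coverage ratio is 59%, meeting the 56% threshold — every condition holds. Applying paragraphs (f)–(k): (f) is engaged (a current Category C Certificate is held), but is displaced by (g): (g) is triggered — a current General Notice is held. (h) would limit (g) — a home-based business operates on the lot — but (i) sets (h) aside: (i) is triggered — the registered capacity is 1,320 units, less than the 1,610 units limit. (j) is not triggered (the lot is not in a historic district), so (i) stands. Exception (a) stands.
Exception (b) fails — the structure will be visible from the street.
Exception (c) is satisfied on its face — the setback is at least 3 m on every side; there is no plumbing or electrical service. Turning to paragraph (m): (m) operates — assessed value is $14,000, meeting the $14,000 threshold. Exception (c) does not apply.
Exception (d) requires that the owner holds a current Annual Certificate from the Ellisport Commission; but the Annual Certificate is not current, so (d) is unavailable.
Exception (e)'s conditions are all satisfied: no windows face an adjoining lot; the structure's height is 5 ft, less than the 6 ft limit. However, paragraph (n) must be considered: (n) operates against (e): the compliance score is 26 points, under the 27 points limit. Exception (e) does not apply.

No — exception (a) applies; Joaquin does not need a building permit.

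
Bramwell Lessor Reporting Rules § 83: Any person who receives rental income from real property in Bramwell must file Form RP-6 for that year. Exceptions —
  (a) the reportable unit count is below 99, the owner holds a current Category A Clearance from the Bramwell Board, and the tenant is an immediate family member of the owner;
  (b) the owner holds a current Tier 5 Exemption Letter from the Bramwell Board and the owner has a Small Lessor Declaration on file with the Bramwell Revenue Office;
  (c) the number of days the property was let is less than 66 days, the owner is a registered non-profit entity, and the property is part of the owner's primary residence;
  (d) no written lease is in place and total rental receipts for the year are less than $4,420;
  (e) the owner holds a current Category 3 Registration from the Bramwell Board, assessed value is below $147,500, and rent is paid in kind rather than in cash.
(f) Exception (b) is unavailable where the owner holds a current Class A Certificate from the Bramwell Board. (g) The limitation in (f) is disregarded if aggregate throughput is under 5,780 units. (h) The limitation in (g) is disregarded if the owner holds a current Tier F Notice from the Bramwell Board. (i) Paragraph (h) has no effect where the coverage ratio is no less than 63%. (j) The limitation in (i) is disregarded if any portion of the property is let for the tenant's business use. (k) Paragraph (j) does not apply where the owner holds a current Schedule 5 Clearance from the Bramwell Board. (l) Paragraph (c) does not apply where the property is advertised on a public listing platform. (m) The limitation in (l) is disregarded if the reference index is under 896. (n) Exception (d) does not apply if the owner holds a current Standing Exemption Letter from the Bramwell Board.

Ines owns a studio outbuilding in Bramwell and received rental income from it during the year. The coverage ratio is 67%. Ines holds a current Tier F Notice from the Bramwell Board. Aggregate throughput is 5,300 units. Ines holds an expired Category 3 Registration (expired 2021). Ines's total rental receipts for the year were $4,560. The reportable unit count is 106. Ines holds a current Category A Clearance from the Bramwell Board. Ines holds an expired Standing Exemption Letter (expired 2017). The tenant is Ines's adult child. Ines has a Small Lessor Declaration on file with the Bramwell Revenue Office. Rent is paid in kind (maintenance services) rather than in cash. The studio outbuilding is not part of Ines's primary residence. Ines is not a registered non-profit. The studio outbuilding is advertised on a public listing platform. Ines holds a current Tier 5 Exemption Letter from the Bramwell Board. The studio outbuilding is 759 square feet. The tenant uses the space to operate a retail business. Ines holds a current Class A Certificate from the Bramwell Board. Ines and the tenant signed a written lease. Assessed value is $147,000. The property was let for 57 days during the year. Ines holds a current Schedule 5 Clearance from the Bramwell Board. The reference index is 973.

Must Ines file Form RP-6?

No — exception (b) applies; Ines is not required to file Form RP-6.

Exception (a) requires that the reportable unit count is below 99; but the reportable unit count is 106, not below 99, so (a) is unavailable.
Exception (b): a current Tier 5 Exemption Letter is held; a Small Lessor Declaration is on file — every condition holds. Applying paragraphs (f)–(k): (f) operates (a current Class A Certificate is held), but is itself disapplied by (g): (g) is triggered — aggregate throughput is 5,300 units, under the 5,780 units limit. (h) applies (a current Tier F Notice is held), but yields to (i): (i) operates against (h): the coverage ratio is 67%, meeting the 63% threshold. (j) is engaged (the space is let for business use), but is itself disapplied by (k): (k) applies — a current Schedule 5 Clearance is held. Exception (b) stands.
Exception (c) requires that the owner is a registered non-profit entity; but Ines is not a registered non-profit, so (c) is unavailable.
Exception (d) fails — a written lease is in place.
Exception (e) requires that the owner holds a current Category 3 Registration from the Bramwell Board; but the Category 3 Registration is not current, so (e) is unavailable.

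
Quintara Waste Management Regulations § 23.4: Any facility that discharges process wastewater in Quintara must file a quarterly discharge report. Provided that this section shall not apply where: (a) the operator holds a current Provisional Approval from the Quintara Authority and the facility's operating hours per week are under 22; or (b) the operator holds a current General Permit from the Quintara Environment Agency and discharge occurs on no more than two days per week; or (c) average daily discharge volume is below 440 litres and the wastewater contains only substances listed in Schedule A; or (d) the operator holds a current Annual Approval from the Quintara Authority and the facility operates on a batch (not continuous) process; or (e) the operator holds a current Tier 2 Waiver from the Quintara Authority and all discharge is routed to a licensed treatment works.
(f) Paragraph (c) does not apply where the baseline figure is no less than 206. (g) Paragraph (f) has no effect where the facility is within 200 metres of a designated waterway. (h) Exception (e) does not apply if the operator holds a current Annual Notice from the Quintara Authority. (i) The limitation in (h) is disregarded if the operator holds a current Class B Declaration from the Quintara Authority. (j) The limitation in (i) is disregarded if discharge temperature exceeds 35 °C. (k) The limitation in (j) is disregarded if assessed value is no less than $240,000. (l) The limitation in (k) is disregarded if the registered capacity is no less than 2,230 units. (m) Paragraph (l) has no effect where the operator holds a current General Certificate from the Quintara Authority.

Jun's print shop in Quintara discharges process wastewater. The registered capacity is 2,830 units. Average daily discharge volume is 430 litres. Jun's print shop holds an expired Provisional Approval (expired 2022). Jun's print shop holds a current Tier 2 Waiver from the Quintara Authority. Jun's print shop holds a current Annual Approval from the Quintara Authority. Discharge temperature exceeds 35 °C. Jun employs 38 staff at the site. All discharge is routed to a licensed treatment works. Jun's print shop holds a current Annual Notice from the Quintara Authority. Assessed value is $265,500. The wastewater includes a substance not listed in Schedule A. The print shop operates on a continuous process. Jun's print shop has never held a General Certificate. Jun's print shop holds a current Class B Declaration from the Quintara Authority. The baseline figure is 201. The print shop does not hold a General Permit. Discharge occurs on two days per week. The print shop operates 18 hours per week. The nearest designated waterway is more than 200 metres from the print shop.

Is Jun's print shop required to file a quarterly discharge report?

Yes — Jun's print shop must file a quarterly discharge report.

Exception (a) does not apply: no current Provisional Approval is held.
Exception (b) fails — no General Permit is held.
Exception (c) requires that the wastewater contains only substances listed in Schedule A; but the wastewater includes a non-Schedule-A substance, so (c) is unavailable.
Exception (d) does not apply: the facility operates on a continuous process.
All of (e)'s requirements are met (a current Tier 2 Waiver is held; discharge is routed to a licensed treatment works). However, paragraphs (h)–(m) must be considered: (h) operates against (e): a current Annual Notice is held. (i) operates (a current Class B Declaration is held), but is displaced by (j): (j) applies — discharge temperature exceeds 35 °C. (k) would limit (j) — assessed value is $265,500, meeting the $240,000 threshold — but (l) sets (k) aside: (l) is triggered — the registered capacity is 2,830 units, meeting the 2,230 units threshold. (m) does not operate here (no current General Certificate is held), so (l) stands. (e) is therefore removed.
Every exception is unavailable, so the rule governs.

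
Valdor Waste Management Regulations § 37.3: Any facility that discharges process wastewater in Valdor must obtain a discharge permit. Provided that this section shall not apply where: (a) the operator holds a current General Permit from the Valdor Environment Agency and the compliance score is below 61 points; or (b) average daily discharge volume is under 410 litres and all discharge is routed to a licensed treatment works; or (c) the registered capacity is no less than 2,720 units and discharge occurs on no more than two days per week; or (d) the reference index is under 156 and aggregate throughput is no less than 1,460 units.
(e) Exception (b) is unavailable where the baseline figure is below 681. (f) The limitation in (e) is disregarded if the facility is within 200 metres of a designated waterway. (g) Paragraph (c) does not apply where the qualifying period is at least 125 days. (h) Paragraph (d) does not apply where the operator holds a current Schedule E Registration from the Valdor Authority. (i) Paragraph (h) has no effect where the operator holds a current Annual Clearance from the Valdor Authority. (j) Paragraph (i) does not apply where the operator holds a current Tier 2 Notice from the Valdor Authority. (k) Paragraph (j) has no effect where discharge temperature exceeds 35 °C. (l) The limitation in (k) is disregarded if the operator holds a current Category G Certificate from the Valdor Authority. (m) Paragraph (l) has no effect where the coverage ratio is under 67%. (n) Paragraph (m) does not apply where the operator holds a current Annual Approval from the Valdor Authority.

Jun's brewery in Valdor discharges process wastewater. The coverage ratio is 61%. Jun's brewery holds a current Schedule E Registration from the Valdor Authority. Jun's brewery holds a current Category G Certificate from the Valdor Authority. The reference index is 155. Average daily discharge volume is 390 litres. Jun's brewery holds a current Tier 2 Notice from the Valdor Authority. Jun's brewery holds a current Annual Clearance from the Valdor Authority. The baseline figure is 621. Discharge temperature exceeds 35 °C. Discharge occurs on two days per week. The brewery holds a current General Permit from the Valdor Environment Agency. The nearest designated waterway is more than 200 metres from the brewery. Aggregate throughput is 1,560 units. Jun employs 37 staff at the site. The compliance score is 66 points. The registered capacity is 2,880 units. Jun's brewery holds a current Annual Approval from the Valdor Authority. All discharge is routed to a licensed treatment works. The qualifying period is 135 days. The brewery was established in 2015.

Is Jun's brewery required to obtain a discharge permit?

Yes — Jun's brewery must obtain a discharge permit.

Exception (a) does not apply: the compliance score is 66 points, not below 61 points.
All of (b)'s requirements are met (average daily discharge volume is 390 litres, under the 410 litres limit; discharge is routed to a licensed treatment works). However, paragraphs (e)–(f) must be considered: (e) operates against (b): the baseline figure is 621, below the 681 limit. (f), which would lift (e), is not triggered — the brewery is more than 200 m from any designated waterway. (b) is therefore removed.
All of (c)'s requirements are met (the registered capacity is 2,880 units, meeting the 2,720 units threshold; discharge occurs on no more than two days per week). Turning to paragraph (g): (g) operates against (c): the qualifying period is 135 days, meeting the 125 days threshold. Exception (c) does not apply.
Exception (d) is satisfied on its face — the reference index is 155, under the 156 limit; aggregate throughput is 1,560 units, meeting the 1,460 units threshold. But applying paragraphs (h)–(n): (h) applies — a current Schedule E Registration is held. (i) is engaged (a current Annual Clearance is held), but is itself disapplied by (j): (j) operates against (i): a current Tier 2 Notice is held. (k) applies (discharge temperature exceeds 35 °C), but is itself disapplied by (l): (l) operates against (k): a current Category G Certificate is held. (m) operates (the coverage ratio is 61%, under the 67% limit), but is set aside by (n): (n) applies — a current Annual Approval is held. (d) is therefore removed.
No exception applies. The general rule governs.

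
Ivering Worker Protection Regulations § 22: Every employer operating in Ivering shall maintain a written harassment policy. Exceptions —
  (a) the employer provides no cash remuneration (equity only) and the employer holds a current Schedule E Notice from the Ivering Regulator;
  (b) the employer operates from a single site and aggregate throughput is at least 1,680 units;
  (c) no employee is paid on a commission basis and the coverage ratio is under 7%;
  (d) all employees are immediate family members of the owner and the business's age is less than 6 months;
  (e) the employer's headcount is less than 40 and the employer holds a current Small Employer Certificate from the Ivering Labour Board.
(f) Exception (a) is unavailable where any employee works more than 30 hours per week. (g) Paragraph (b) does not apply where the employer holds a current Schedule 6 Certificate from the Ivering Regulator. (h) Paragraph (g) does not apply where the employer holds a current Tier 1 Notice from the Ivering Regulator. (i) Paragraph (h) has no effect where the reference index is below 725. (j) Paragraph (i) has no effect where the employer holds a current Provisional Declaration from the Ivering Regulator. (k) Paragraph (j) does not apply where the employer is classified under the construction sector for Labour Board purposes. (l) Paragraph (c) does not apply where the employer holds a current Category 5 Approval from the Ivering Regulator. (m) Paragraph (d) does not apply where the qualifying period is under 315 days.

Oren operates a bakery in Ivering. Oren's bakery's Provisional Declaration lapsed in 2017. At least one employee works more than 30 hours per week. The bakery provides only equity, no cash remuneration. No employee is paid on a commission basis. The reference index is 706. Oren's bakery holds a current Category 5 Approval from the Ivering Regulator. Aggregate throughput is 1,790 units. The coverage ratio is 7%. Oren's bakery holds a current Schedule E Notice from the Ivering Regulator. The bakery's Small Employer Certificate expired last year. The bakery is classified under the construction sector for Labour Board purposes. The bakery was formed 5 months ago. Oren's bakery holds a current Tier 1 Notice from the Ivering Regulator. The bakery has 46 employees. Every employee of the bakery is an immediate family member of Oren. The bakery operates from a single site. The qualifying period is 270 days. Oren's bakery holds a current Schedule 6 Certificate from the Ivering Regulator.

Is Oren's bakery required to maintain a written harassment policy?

Exception (a) is satisfied on its face — remuneration is equity-only; a current Schedule E Notice is held. However, paragraph (f) must be considered: (f) operates against (a): at least one employee exceeds 30 hours/week. (a) is therefore removed.
Exception (b)'s conditions are all satisfied: the employer operates from a single site; aggregate throughput is 1,790 units, meeting the 1,680 units threshold. But applying paragraphs (g)–(k): (g) is triggered — a current Schedule 6 Certificate is held. (h) would limit (g) — a current Tier 1 Notice is held — but (i) sets (h) aside: (i) is triggered — the reference index is 706, below the 725 limit. (j) does not operate here (the Provisional Declaration is not current), so (i) stands. Exception (b) does not apply.
Exception (c) does not apply: the coverage ratio is 7%, not under 7%.
All of (d)'s requirements are met (every employee is an immediate family member; the business's age is 5 months, less than the 6 months limit). But: (m) is triggered — the qualifying period is 270 days, under the 315 days limit. So (d) is unavailable.
Exception (e) requires that the employer's headcount is less than 40; but the employer's headcount is 46, not less than 40, so (e) is unavailable.
No exception applies. The general rule governs.

Yes — Oren's bakery must maintain a written harassment policy.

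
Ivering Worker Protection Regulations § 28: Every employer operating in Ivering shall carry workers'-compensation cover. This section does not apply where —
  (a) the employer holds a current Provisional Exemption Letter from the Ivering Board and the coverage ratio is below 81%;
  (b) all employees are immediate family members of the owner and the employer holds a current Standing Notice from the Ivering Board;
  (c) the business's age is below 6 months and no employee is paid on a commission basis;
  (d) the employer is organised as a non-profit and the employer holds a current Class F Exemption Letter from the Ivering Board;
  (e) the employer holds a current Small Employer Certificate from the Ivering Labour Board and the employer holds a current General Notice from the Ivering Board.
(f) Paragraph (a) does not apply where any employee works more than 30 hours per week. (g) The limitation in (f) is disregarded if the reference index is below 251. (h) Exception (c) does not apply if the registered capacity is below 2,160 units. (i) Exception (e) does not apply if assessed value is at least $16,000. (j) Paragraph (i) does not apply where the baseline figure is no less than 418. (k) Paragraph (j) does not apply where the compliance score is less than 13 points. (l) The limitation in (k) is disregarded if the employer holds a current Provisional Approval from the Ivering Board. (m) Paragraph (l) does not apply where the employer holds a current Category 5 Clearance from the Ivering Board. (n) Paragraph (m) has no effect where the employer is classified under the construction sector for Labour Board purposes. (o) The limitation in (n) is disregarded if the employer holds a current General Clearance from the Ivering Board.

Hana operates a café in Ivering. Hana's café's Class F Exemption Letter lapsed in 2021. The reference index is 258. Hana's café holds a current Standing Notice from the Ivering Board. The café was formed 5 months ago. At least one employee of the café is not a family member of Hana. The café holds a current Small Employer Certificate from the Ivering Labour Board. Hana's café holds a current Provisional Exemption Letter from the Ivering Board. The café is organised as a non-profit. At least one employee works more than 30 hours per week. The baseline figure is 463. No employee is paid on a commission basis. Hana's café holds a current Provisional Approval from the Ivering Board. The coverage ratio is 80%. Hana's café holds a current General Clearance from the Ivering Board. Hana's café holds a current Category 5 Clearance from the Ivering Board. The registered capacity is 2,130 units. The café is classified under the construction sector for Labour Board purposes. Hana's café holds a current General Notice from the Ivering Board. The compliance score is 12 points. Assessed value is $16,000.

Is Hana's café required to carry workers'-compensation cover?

Exception (a)'s conditions are all satisfied: a current Provisional Exemption Letter is held; the coverage ratio is 80%, below the 81% limit. However, paragraphs (f)–(g) must be considered: (f) is engaged — at least one employee exceeds 30 hours/week. (g), which would lift (f), is inapplicable — the reference index is 258, not below 251. (a) is therefore removed.
Exception (b) requires that all employees are immediate family members of the owner; but at least one employee is not a family member, so (b) is unavailable.
Exception (c) is satisfied on its face — the business's age is 5 months, below the 6 months limit; no employee is paid on commission. But applying paragraph (h): (h) operates against (c): the registered capacity is 2,130 units, below the 2,160 units limit. Exception (c) does not apply.
Exception (d) fails — the Class F Exemption Letter is not current.
All of (e)'s requirements are met (a current Small Employer Certificate is held; a current General Notice is held). However, paragraphs (i)–(o) must be considered: (i) operates against (e): assessed value is $16,000, meeting the $16,000 threshold. (j) would limit (i) — the baseline figure is 463, meeting the 418 threshold — but (k) sets (j) aside: (k) operates against (j): the compliance score is 12 points, less than the 13 points limit. (l) would limit (k) — a current Provisional Approval is held — but (m) sets (l) aside: (m) is engaged — a current Category 5 Clearance is held. (n) would limit (m) — the café is classified under the construction sector — but (o) sets (n) aside: (o) operates — a current General Clearance is held. So (e) is unavailable.
None of the exceptions is available; § 28 applies in full.

Yes — Hana's café must carry workers'-compensation cover.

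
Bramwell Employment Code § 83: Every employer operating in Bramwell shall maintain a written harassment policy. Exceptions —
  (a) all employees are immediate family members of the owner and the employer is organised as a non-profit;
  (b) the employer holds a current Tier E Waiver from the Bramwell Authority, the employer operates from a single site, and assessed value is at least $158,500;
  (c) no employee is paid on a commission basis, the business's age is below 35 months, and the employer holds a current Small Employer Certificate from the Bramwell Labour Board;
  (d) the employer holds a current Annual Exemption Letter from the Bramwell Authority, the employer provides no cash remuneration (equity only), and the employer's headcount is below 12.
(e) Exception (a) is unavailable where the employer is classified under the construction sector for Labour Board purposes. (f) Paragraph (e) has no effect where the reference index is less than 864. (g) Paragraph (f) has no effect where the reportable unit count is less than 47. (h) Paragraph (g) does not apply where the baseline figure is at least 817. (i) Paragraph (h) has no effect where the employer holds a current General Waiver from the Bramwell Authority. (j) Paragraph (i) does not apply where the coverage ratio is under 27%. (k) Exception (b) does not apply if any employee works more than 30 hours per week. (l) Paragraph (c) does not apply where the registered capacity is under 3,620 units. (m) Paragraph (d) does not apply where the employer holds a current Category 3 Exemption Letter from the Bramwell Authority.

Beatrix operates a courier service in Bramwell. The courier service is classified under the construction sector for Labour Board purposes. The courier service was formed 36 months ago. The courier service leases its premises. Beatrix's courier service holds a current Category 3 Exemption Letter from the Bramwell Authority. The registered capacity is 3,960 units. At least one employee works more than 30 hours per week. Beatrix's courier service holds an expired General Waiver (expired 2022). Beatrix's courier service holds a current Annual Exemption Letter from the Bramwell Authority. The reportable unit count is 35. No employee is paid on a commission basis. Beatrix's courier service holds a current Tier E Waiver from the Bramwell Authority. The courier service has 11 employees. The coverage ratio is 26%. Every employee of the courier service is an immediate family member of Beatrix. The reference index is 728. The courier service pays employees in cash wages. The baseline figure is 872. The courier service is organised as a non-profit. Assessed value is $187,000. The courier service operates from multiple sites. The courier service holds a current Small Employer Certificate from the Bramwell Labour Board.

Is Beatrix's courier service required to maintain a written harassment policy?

Exception (a)'s conditions are all satisfied: every employee is an immediate family member; the employer is a non-profit. Applying paragraphs (e)–(j): (e) would limit (a) — the courier service is classified under the construction sector — but (f) sets (e) aside: (f) operates against (e): the reference index is 728, less than the 864 limit. (g) is triggered (the reportable unit count is 35, less than the 47 limit), but is overridden by (h): (h) operates — the baseline figure is 872, meeting the 817 threshold. (i) does not operate here (the General Waiver is not current), so (h) stands. Exception (a) stands.
Exception (b) fails — the employer operates from multiple sites.
Exception (c) does not apply: the business's age is 36 months, not below 35 months.
Exception (d) fails — employees are paid cash wages.

No — exception (a) applies; Beatrix's courier service is not required to maintain a written harassment policy.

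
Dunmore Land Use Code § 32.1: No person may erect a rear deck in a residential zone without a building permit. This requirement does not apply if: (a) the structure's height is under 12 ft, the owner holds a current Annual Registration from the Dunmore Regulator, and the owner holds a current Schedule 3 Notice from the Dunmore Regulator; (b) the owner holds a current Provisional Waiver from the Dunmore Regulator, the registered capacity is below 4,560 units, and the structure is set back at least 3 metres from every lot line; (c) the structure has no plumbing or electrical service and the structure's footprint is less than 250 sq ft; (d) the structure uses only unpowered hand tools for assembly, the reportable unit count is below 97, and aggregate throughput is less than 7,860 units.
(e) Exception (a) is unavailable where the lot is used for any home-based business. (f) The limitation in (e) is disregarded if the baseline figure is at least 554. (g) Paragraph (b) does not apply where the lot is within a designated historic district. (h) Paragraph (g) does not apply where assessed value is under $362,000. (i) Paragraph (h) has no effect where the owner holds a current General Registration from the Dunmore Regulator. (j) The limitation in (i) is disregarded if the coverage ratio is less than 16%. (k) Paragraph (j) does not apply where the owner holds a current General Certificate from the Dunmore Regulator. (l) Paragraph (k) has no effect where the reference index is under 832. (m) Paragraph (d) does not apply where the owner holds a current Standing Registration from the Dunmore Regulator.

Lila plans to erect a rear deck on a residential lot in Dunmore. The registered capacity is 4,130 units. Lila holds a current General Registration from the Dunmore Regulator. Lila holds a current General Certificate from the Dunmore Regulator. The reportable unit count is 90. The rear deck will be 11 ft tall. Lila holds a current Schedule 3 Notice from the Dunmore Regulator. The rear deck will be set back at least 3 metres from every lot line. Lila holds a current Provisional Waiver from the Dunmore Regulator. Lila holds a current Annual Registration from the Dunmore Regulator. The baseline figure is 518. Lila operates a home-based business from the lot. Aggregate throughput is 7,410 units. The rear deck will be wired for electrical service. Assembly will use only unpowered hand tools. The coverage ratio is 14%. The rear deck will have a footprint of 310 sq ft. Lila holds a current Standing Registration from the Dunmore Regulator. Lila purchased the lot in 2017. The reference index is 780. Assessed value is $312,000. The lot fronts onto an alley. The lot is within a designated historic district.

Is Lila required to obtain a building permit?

Exception (a) is satisfied on its face — the structure's height is 11 ft, under the 12 ft limit; a current Annual Registration is held; a current Schedule 3 Notice is held. But: (e) operates — a home-based business operates on the lot. (f) is not engaged (the baseline figure is 518, short of 554), so (e) stands. (a) is therefore removed.
Exception (b) is satisfied on its face — a current Provisional Waiver is held; the registered capacity is 4,130 units, below the 4,560 units limit; the setback is at least 3 m on every side. As to paragraphs (g)–(l): (g) is engaged (the lot is in a historic district), but is set aside by (h): (h) is triggered — assessed value is $312,000, under the $362,000 limit. (i) operates (a current General Registration is held), but is overridden by (j): (j) operates against (i): the coverage ratio is 14%, less than the 16% limit. (k) would limit (j) — a current General Certificate is held — but (l) sets (k) aside: (l) is triggered — the reference index is 780, under the 832 limit. (b) remains available.
Exception (c) requires that the structure has no plumbing or electrical service; but electrical service is planned, so (c) is unavailable.
Exception (d)'s conditions are all satisfied: assembly uses only hand tools; the reportable unit count is 90, below the 97 limit; aggregate throughput is 7,410 units, less than the 7,860 units limit. Turning to paragraph (m): (m) applies — a current Standing Registration is held. So (d) is unavailable.

No — exception (b) applies; Lila does not need a building permit.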